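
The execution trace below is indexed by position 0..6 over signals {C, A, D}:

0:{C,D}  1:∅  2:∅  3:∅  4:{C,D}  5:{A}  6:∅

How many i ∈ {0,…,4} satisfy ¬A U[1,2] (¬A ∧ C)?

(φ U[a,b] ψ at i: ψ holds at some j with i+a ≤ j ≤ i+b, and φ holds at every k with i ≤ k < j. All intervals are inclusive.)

Evaluate at each i in [0,4]:
  i=0: ✗ (no rhs in [1,2])
  i=1: ✗ (no rhs in [2,3])
  i=2: ✓ (rhs at j=4; lhs holds on [2,3])
  i=3: ✓ (rhs at j=4; lhs holds on [3,3])
  i=4: ✗ (no rhs in [5,6])
Positions where it holds: {2, 3} → 2.

2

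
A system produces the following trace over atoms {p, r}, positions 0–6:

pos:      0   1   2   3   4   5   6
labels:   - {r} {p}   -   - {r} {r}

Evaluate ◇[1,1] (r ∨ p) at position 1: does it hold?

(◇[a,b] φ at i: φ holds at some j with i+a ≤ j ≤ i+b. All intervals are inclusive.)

Check (r ∨ p) at each j in [2,2]:
  j=2: true
Found at j=2 → formula holds.

Holds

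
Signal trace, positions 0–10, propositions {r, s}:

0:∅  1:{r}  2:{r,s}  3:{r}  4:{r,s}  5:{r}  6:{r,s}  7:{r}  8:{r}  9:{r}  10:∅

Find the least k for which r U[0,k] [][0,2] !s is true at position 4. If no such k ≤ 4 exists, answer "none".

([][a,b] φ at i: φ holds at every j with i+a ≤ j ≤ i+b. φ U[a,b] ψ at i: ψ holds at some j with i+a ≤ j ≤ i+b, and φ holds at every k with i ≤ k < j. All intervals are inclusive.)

Need earliest j ≥ 4 with [][0,2] !s, and r at every k in [4,j-1].
  j=4: rhs fails.
  j=5: rhs fails.
  j=6: rhs fails.
  j=7: rhs holds; lhs holds on [4,6]. k = 3.

3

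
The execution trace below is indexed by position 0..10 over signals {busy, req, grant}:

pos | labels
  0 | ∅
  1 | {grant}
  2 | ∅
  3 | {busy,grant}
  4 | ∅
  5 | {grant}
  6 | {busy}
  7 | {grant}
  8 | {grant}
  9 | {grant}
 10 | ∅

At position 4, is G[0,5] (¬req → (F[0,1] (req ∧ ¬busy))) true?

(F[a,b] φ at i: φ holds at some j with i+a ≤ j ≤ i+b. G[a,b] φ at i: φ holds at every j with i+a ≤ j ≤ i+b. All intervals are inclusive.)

Check (¬req → (F[0,1] (req ∧ ¬busy))) at every j in [4,9]:
  j=4: antecedent true; consequent fails (none in [4,5]) → ✗
  j=5: antecedent true; consequent fails (none in [5,6]) → ✗
  j=6: antecedent true; consequent fails (none in [6,7]) → ✗
  j=7: antecedent true; consequent fails (none in [7,8]) → ✗
  j=8: antecedent true; consequent fails (none in [8,9]) → ✗
  j=9: antecedent true; consequent fails (none in [9,10]) → ✗
Fails at j=4 → formula fails.

Does not hold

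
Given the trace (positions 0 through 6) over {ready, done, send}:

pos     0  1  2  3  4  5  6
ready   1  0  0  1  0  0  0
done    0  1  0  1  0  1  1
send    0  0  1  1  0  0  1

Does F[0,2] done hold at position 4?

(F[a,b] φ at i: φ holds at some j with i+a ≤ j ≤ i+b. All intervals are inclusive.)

Yes

Check done at each j in [4,6]:
  j=4: false
  j=5: true
  j=6: true
Found at j=5 → formula holds.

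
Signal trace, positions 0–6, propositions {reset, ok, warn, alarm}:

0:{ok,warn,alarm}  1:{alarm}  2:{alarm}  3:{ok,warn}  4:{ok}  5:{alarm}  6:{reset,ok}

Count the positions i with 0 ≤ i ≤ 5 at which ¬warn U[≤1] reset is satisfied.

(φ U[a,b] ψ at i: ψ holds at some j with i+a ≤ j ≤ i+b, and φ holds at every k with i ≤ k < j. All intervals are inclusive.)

1

Evaluate at each i in [0,5]:
  i=0: ✗ (no rhs in [0,1])
  i=1: ✗ (no rhs in [1,2])
  i=2: ✗ (no rhs in [2,3])
  i=3: ✗ (no rhs in [3,4])
  i=4: ✗ (no rhs in [4,5])
  i=5: ✓ (rhs at j=6; lhs holds on [5,5])
Positions where it holds: {5} → 1.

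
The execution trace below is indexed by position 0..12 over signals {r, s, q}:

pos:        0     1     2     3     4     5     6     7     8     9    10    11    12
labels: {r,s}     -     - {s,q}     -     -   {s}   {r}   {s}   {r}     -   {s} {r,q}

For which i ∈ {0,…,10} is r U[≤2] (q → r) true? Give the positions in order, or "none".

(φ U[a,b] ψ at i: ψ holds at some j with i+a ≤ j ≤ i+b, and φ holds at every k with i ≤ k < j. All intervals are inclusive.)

Evaluate at each i in [0,10]:
  i=0: ✓ (rhs at j=0)
  i=1: ✓ (rhs at j=1)
  i=2: ✓ (rhs at j=2)
  i=3: ✗ (lhs fails at k=3 before rhs at j=4)
  i=4: ✓ (rhs at j=4)
  i=5: ✓ (rhs at j=5)
  i=6: ✓ (rhs at j=6)
  i=7: ✓ (rhs at j=7)
  i=8: ✓ (rhs at j=8)
  i=9: ✓ (rhs at j=9)
  i=10: ✓ (rhs at j=10)

0, 1, 2, 4, 5, 6, 7, 8, 9, 10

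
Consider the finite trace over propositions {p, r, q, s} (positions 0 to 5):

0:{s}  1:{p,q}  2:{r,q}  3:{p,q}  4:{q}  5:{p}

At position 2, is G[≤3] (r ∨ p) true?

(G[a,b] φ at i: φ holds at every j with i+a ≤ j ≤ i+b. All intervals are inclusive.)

False

Check (r ∨ p) at every j in [2,5]:
  j=2: true
  j=3: true
  j=4: false
  j=5: true
Fails at j=4 → formula fails.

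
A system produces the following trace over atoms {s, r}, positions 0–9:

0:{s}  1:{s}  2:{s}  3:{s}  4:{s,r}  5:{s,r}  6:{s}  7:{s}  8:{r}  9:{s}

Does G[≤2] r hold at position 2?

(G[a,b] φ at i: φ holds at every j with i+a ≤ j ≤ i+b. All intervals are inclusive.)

Check r at every j in [2,4]:
  j=2: false
  j=3: false
  j=4: true
Fails at j=2 → formula fails.

No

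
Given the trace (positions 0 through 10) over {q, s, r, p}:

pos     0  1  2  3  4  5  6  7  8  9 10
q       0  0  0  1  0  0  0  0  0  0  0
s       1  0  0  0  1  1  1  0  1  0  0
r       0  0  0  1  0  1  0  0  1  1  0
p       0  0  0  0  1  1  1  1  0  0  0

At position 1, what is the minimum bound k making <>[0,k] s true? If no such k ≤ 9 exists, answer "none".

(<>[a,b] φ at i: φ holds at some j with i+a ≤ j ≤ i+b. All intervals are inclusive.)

Scan j = 1,2,… for s:
  j=1: fails
  j=2: fails
  j=3: fails
  j=4: holds
First hit at j=4, so smallest k = 4-1 = 3.

3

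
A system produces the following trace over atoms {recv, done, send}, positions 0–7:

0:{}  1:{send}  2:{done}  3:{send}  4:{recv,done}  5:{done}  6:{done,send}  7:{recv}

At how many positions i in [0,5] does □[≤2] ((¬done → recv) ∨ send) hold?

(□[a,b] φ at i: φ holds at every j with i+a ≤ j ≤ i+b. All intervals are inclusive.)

Evaluate at each i in [0,5]:
  i=0: ✗ (fails at j=0)
  i=1: ✓ (all of [1,3])
  i=2: ✓ (all of [2,4])
  i=3: ✓ (all of [3,5])
  i=4: ✓ (all of [4,6])
  i=5: ✓ (all of [5,7])
Positions where it holds: {1, 2, 3, 4, 5} → 5.

5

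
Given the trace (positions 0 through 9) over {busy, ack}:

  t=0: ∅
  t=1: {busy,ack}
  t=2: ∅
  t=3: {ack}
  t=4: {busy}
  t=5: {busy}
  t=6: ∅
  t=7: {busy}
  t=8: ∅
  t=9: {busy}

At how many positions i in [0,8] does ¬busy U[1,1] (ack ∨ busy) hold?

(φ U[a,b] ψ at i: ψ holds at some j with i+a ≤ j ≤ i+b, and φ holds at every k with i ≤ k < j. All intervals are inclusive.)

Evaluate at each i in [0,8]:
  i=0: ✓ (rhs at j=1; lhs holds on [0,0])
  i=1: ✗ (no rhs in [2,2])
  i=2: ✓ (rhs at j=3; lhs holds on [2,2])
  i=3: ✓ (rhs at j=4; lhs holds on [3,3])
  i=4: ✗ (lhs fails at k=4 before rhs at j=5)
  i=5: ✗ (no rhs in [6,6])
  i=6: ✓ (rhs at j=7; lhs holds on [6,6])
  i=7: ✗ (no rhs in [8,8])
  i=8: ✓ (rhs at j=9; lhs holds on [8,8])
Positions where it holds: {0, 2, 3, 6, 8} → 5.

5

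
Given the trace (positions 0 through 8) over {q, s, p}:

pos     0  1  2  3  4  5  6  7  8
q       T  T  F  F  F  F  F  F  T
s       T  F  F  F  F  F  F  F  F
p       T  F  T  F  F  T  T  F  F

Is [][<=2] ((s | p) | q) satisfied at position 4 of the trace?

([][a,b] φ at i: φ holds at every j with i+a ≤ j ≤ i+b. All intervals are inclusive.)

Check ((s | p) | q) at every j in [4,6]:
  j=4: false
  j=5: true
  j=6: true
Fails at j=4 → formula fails.

Does not hold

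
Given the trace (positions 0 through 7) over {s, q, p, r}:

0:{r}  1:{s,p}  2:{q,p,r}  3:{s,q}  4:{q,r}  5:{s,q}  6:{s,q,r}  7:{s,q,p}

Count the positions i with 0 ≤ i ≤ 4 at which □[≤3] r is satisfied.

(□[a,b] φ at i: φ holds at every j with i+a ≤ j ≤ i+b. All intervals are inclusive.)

0

Evaluate at each i in [0,4]:
  i=0: ✗ (fails at j=1)
  i=1: ✗ (fails at j=1)
  i=2: ✗ (fails at j=3)
  i=3: ✗ (fails at j=3)
  i=4: ✗ (fails at j=5)
Positions where it holds: {} → 0.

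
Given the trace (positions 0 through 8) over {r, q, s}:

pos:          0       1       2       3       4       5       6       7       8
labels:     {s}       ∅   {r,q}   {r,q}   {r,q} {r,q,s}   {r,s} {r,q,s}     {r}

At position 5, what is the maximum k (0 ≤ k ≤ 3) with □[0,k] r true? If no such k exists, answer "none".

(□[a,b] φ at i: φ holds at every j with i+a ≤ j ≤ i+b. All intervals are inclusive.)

r must hold from j=5 onward; find where it first fails.
  j=5: holds
  j=6: holds
  j=7: holds
  j=8: holds
Holds through j=8; largest k = 3.

3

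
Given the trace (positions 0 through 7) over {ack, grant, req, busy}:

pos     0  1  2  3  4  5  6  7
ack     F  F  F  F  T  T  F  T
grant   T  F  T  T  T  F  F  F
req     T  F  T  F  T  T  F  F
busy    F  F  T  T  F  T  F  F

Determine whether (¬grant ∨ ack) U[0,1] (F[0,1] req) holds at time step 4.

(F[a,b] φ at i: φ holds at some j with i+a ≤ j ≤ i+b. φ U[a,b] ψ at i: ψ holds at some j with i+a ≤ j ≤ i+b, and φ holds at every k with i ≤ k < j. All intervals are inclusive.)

Holds

Need some j in [4,5] with F[0,1] req, and (¬grant ∨ ack) at every k in [4,j-1].
  j=4: F[0,1] req holds; no prefix to check → satisfied.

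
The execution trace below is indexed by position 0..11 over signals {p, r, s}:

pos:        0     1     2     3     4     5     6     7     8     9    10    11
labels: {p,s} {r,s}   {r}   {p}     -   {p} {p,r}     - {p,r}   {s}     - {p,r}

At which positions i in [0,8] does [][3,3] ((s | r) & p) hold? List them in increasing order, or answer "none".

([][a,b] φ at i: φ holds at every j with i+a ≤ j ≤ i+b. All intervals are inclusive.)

3, 5, 8

Evaluate at each i in [0,8]:
  i=0: ✗ (fails at j=3)
  i=1: ✗ (fails at j=4)
  i=2: ✗ (fails at j=5)
  i=3: ✓ (all of [6,6])
  i=4: ✗ (fails at j=7)
  i=5: ✓ (all of [8,8])
  i=6: ✗ (fails at j=9)
  i=7: ✗ (fails at j=10)
  i=8: ✓ (all of [11,11])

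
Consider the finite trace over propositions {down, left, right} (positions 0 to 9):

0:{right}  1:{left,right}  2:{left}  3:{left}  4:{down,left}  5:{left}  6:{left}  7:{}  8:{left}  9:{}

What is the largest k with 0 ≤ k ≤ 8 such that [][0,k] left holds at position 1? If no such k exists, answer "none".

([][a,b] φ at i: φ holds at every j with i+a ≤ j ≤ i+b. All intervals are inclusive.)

left must hold from j=1 onward; find where it first fails.
  j=1: holds
  j=2: holds
  j=3: holds
  j=4: holds
  j=5: holds
  j=6: holds
  j=7: fails
Holds on [1,6], so largest k = 5.

5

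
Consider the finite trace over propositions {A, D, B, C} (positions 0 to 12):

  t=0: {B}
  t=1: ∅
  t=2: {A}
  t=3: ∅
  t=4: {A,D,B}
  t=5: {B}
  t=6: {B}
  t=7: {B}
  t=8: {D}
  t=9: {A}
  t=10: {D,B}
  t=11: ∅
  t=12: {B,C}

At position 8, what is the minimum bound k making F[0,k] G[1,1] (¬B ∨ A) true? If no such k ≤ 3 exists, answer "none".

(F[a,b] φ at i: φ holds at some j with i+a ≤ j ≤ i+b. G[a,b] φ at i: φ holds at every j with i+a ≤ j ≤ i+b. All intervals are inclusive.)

Scan j = 8,9,… for G[1,1] (¬B ∨ A):
  j=8: holds
First hit at j=8, so smallest k = 8-8 = 0.

0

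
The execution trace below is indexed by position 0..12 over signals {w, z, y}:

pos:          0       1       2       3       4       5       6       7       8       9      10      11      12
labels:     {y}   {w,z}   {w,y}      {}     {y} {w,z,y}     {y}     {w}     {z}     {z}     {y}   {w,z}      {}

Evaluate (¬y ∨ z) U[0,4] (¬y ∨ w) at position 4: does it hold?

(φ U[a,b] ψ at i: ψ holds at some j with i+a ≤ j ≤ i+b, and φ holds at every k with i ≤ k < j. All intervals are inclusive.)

Need some j in [4,8] with (¬y ∨ w), and (¬y ∨ z) at every k in [4,j-1].
  j=4: (¬y ∨ w) false.
  j=5: (¬y ∨ w) holds, but (¬y ∨ z) fails at k=4 → not this j.
  j=6: (¬y ∨ w) false.
  j=7: (¬y ∨ w) holds, but (¬y ∨ z) fails at k=4 → not this j.
  j=8: (¬y ∨ w) holds, but (¬y ∨ z) fails at k=4 → not this j.
No j in the window works → until fails.

No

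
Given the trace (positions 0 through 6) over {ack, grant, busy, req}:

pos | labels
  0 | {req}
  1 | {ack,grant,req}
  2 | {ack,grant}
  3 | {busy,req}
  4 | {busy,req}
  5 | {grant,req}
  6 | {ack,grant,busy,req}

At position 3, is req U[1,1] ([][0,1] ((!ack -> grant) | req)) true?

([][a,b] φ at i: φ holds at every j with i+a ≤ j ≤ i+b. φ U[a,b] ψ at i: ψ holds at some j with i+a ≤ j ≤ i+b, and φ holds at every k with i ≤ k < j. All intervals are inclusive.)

Need some j in [4,4] with [][0,1] ((!ack -> grant) | req), and req at every k in [3,j-1].
  j=4: [][0,1] ((!ack -> grant) | req) holds; req holds at every k in [3,3] → satisfied.

Holds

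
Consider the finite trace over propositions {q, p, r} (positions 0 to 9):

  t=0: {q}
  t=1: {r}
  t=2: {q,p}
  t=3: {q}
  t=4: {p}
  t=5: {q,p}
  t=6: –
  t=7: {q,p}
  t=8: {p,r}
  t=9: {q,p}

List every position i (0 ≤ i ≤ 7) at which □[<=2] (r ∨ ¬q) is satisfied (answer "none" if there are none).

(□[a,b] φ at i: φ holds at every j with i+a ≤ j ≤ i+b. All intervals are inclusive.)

none

Evaluate at each i in [0,7]:
  i=0: ✗ (fails at j=0)
  i=1: ✗ (fails at j=2)
  i=2: ✗ (fails at j=2)
  i=3: ✗ (fails at j=3)
  i=4: ✗ (fails at j=5)
  i=5: ✗ (fails at j=5)
  i=6: ✗ (fails at j=7)
  i=7: ✗ (fails at j=7)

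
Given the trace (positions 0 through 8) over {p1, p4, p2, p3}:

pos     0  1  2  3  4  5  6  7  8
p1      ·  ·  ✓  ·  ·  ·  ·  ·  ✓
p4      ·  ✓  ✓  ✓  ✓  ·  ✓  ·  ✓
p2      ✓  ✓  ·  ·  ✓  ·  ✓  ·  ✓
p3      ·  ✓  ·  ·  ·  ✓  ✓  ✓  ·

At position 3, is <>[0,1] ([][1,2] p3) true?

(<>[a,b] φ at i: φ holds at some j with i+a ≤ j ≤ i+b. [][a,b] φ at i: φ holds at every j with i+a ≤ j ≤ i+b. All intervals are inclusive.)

Yes

Check [][1,2] p3 at each j in [3,4]:
  j=3: fails at 4
  j=4: holds on [5,6]
Found at j=4 → formula holds.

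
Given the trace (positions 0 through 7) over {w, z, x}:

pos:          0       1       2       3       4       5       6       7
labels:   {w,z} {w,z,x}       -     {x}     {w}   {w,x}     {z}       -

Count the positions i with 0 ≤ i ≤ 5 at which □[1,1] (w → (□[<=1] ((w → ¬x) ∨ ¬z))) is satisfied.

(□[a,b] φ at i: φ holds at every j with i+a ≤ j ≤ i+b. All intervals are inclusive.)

Evaluate at each i in [0,5]:
  i=0: ✗ (fails at j=1)
  i=1: ✓ (all of [2,2])
  i=2: ✓ (all of [3,3])
  i=3: ✓ (all of [4,4])
  i=4: ✓ (all of [5,5])
  i=5: ✓ (all of [6,6])
Positions where it holds: {1, 2, 3, 4, 5} → 5.

5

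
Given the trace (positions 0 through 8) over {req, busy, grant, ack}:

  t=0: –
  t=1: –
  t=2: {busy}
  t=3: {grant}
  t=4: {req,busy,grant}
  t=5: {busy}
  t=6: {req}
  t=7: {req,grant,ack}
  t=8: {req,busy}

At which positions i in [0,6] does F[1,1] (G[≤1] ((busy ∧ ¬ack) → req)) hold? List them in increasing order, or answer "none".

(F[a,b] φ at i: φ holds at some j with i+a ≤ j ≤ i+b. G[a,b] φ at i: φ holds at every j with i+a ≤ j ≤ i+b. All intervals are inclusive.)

Evaluate at each i in [0,6]:
  i=0: ✗ (none in [1,1])
  i=1: ✗ (none in [2,2])
  i=2: ✓ (witness j=3)
  i=3: ✗ (none in [4,4])
  i=4: ✗ (none in [5,5])
  i=5: ✓ (witness j=6)
  i=6: ✓ (witness j=7)

2, 5, 6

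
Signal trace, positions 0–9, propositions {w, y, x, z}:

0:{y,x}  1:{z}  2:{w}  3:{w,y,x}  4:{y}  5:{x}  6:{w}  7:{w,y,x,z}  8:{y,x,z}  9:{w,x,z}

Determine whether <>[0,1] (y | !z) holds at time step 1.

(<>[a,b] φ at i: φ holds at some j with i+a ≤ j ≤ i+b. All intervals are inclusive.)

Holds

Check (y | !z) at each j in [1,2]:
  j=1: false
  j=2: true
Found at j=2 → formula holds.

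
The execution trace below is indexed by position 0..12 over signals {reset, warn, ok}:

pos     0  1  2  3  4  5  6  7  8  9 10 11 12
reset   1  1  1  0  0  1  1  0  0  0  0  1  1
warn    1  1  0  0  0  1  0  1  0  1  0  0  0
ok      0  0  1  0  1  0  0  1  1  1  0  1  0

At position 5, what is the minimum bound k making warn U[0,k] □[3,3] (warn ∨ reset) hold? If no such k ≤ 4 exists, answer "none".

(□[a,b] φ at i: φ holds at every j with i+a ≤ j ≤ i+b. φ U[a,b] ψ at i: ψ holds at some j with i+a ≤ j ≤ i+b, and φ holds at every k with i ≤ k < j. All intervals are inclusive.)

Need earliest j ≥ 5 with □[3,3] (warn ∨ reset), and warn at every k in [5,j-1].
  j=5: rhs fails.
  j=6: rhs holds; lhs holds on [5,5]. k = 1.

1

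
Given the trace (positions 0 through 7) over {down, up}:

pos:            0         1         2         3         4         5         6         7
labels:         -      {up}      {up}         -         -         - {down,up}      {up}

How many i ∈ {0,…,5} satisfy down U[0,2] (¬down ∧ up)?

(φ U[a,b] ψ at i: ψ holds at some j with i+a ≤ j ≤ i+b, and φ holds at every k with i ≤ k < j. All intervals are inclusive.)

2

Evaluate at each i in [0,5]:
  i=0: ✗ (lhs fails at k=0 before rhs at j=1)
  i=1: ✓ (rhs at j=1)
  i=2: ✓ (rhs at j=2)
  i=3: ✗ (no rhs in [3,5])
  i=4: ✗ (no rhs in [4,6])
  i=5: ✗ (lhs fails at k=5 before rhs at j=7)
Positions where it holds: {1, 2} → 2.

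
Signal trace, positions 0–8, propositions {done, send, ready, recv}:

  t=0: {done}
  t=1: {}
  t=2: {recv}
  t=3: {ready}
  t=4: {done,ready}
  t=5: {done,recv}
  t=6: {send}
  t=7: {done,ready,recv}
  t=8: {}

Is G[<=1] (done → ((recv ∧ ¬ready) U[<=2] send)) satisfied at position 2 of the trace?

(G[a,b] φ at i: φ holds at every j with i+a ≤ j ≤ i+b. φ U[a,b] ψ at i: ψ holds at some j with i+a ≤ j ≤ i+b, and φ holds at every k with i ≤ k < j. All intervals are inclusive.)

Yes

Check (done → ((recv ∧ ¬ready) U[<=2] send)) at every j in [2,3]:
  j=2: antecedent false → ✓
  j=3: antecedent false → ✓
All positions satisfy it → formula holds.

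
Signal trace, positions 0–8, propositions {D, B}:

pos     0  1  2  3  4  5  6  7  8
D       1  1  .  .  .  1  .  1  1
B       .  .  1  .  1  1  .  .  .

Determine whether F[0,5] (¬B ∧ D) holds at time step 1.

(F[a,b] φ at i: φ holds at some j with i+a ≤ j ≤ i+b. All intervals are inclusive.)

Yes

Check (¬B ∧ D) at each j in [1,6]:
  j=1: true
  j=2: false
  j=3: false
  j=4: false
  j=5: false
  j=6: false
Found at j=1 → formula holds.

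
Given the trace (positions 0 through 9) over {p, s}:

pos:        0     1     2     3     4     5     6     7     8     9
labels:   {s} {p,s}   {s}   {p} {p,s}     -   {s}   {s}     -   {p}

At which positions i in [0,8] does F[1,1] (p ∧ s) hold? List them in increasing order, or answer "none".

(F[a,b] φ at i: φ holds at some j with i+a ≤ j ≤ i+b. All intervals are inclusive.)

0, 3

Evaluate at each i in [0,8]:
  i=0: ✓ (witness j=1)
  i=1: ✗ (none in [2,2])
  i=2: ✗ (none in [3,3])
  i=3: ✓ (witness j=4)
  i=4: ✗ (none in [5,5])
  i=5: ✗ (none in [6,6])
  i=6: ✗ (none in [7,7])
  i=7: ✗ (none in [8,8])
  i=8: ✗ (none in [9,9])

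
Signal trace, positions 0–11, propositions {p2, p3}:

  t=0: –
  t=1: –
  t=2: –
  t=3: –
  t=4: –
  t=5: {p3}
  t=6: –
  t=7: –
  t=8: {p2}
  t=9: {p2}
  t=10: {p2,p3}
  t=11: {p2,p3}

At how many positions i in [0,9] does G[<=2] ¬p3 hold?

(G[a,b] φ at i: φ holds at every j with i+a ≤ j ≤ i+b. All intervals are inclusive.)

5

Evaluate at each i in [0,9]:
  i=0: ✓ (all of [0,2])
  i=1: ✓ (all of [1,3])
  i=2: ✓ (all of [2,4])
  i=3: ✗ (fails at j=5)
  i=4: ✗ (fails at j=5)
  i=5: ✗ (fails at j=5)
  i=6: ✓ (all of [6,8])
  i=7: ✓ (all of [7,9])
  i=8: ✗ (fails at j=10)
  i=9: ✗ (fails at j=10)
Positions where it holds: {0, 1, 2, 6, 7} → 5.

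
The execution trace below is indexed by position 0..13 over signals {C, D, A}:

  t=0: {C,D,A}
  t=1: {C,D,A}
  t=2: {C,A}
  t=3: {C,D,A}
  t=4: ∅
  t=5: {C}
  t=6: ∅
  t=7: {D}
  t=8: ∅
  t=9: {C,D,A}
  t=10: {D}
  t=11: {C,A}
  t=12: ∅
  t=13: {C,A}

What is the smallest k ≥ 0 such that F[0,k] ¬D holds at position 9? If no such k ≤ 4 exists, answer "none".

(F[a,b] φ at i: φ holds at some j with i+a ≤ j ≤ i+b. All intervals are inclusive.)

2

Scan j = 9,10,… for ¬D:
  j=9: fails
  j=10: fails
  j=11: holds
First hit at j=11, so smallest k = 11-9 = 2.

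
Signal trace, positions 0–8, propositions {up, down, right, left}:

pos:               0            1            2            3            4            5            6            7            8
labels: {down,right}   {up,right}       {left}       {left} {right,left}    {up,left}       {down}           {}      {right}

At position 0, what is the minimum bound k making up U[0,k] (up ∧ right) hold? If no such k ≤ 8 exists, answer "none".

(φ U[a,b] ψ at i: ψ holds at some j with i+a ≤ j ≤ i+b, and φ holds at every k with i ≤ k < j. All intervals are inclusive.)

Need earliest j ≥ 0 with (up ∧ right), and up at every k in [0,j-1].
  j=0: rhs fails.
  j=1: rhs holds but lhs fails at k=0.
  j=2: rhs fails.
  j=3: rhs fails.
  j=4: rhs fails.
  j=5: rhs fails.
  j=6: rhs fails.
  j=7: rhs fails.
  j=8: rhs fails.
No witness within the range → none.

none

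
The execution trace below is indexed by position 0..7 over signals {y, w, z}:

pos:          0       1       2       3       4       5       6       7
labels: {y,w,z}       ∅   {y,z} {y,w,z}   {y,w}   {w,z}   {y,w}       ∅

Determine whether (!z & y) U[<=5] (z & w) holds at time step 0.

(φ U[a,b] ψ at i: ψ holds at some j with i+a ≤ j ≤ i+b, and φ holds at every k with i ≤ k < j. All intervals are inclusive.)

Holds

Need some j in [0,5] with (z & w), and (!z & y) at every k in [0,j-1].
  j=0: (z & w) holds; no prefix to check → satisfied.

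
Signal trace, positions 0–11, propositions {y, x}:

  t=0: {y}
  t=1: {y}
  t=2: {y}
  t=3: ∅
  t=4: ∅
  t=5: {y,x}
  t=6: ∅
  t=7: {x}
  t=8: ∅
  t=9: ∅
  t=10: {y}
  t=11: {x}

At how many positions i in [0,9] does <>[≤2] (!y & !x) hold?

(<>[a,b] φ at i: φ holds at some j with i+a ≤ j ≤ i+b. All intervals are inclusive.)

Evaluate at each i in [0,9]:
  i=0: ✗ (none in [0,2])
  i=1: ✓ (witness j=3)
  i=2: ✓ (witness j=3)
  i=3: ✓ (witness j=3)
  i=4: ✓ (witness j=4)
  i=5: ✓ (witness j=6)
  i=6: ✓ (witness j=6)
  i=7: ✓ (witness j=8)
  i=8: ✓ (witness j=8)
  i=9: ✓ (witness j=9)
Positions where it holds: {1, 2, 3, 4, 5, 6, 7, 8, 9} → 9.

9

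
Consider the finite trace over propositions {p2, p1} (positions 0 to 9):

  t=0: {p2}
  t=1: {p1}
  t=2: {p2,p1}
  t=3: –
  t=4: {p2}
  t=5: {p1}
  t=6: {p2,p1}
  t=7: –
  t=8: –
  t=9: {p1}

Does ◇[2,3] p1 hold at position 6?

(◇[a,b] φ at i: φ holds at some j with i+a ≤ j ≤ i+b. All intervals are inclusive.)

True

Check p1 at each j in [8,9]:
  j=8: false
  j=9: true
Found at j=9 → formula holds.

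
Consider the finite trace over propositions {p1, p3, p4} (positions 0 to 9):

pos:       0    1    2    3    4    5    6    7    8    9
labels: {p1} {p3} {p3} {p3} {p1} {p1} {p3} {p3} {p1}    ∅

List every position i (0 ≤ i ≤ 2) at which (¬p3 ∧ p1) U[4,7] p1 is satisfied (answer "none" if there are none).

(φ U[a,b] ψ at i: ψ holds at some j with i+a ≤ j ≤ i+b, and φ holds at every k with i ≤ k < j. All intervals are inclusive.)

Evaluate at each i in [0,2]:
  i=0: ✗ (lhs fails at k=1 before rhs at j=4)
  i=1: ✗ (lhs fails at k=1 before rhs at j=5)
  i=2: ✗ (lhs fails at k=2 before rhs at j=8)

none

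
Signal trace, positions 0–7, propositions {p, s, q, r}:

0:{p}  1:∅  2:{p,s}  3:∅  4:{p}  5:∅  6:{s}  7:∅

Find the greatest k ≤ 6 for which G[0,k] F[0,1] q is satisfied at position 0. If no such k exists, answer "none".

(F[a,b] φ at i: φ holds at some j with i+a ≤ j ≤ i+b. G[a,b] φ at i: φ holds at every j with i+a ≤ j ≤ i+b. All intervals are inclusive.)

F[0,1] q must hold from j=0 onward; find where it first fails.
  j=0: fails → no k works.

none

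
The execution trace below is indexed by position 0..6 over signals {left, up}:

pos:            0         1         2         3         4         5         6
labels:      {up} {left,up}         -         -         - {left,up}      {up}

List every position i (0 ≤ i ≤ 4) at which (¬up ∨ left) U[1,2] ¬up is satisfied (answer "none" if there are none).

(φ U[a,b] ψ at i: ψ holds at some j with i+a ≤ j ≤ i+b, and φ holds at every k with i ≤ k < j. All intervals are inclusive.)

Evaluate at each i in [0,4]:
  i=0: ✗ (lhs fails at k=0 before rhs at j=2)
  i=1: ✓ (rhs at j=2; lhs holds on [1,1])
  i=2: ✓ (rhs at j=3; lhs holds on [2,2])
  i=3: ✓ (rhs at j=4; lhs holds on [3,3])
  i=4: ✗ (no rhs in [5,6])

1, 2, 3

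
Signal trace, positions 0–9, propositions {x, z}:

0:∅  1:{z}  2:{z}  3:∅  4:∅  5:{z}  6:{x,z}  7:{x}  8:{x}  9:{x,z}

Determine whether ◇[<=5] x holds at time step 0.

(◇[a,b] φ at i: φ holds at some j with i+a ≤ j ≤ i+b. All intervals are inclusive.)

Check x at each j in [0,5]:
  j=0: false
  j=1: false
  j=2: false
  j=3: false
  j=4: false
  j=5: false
No position in the window satisfies it → formula fails.

Does not hold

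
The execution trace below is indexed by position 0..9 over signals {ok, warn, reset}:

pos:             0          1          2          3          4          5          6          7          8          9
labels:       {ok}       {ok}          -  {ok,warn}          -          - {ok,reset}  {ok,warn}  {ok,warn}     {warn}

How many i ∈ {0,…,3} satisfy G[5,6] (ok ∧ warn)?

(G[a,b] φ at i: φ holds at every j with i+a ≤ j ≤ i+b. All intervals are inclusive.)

Evaluate at each i in [0,3]:
  i=0: ✗ (fails at j=5)
  i=1: ✗ (fails at j=6)
  i=2: ✓ (all of [7,8])
  i=3: ✗ (fails at j=9)
Positions where it holds: {2} → 1.

1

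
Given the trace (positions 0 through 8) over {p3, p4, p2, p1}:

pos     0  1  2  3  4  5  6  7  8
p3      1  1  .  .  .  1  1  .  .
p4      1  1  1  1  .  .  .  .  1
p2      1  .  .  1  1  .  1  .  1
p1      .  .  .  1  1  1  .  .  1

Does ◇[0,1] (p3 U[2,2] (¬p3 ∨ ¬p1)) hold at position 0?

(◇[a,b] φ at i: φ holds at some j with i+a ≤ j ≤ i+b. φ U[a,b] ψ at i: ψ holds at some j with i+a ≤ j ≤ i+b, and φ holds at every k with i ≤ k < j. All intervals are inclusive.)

Holds

Check (p3 U[2,2] (¬p3 ∨ ¬p1)) at each j in [0,1]:
  j=0: holds
  j=1: fails
Found at j=0 → formula holds.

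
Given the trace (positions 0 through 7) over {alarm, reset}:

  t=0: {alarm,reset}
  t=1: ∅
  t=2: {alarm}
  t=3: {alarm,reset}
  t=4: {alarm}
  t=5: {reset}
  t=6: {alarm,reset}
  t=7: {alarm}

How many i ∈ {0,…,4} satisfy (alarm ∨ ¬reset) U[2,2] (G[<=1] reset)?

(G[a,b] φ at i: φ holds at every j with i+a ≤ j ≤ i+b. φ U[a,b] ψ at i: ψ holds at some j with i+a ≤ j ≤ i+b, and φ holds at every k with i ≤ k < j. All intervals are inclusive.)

Evaluate at each i in [0,4]:
  i=0: ✗ (no rhs in [2,2])
  i=1: ✗ (no rhs in [3,3])
  i=2: ✗ (no rhs in [4,4])
  i=3: ✓ (rhs at j=5; lhs holds on [3,4])
  i=4: ✗ (no rhs in [6,6])
Positions where it holds: {3} → 1.

1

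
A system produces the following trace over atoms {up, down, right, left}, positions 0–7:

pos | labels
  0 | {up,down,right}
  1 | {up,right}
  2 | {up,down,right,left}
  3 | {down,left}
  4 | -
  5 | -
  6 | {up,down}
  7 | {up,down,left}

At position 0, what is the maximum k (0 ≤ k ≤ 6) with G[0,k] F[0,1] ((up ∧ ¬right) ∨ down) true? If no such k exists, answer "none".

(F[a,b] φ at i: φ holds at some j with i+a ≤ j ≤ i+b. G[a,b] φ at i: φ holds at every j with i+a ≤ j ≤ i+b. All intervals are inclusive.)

F[0,1] ((up ∧ ¬right) ∨ down) must hold from j=0 onward; find where it first fails.
  j=0: holds
  j=1: holds
  j=2: holds
  j=3: holds
  j=4: fails
Holds on [0,3], so largest k = 3.

3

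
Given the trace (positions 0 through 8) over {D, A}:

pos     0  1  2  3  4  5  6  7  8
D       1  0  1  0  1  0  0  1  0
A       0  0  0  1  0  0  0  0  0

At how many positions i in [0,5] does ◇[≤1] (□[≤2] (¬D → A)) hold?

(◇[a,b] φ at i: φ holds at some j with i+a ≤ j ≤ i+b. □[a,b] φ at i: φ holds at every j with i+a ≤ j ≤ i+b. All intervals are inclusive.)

Evaluate at each i in [0,5]:
  i=0: ✗ (none in [0,1])
  i=1: ✓ (witness j=2)
  i=2: ✓ (witness j=2)
  i=3: ✗ (none in [3,4])
  i=4: ✗ (none in [4,5])
  i=5: ✗ (none in [5,6])
Positions where it holds: {1, 2} → 2.

2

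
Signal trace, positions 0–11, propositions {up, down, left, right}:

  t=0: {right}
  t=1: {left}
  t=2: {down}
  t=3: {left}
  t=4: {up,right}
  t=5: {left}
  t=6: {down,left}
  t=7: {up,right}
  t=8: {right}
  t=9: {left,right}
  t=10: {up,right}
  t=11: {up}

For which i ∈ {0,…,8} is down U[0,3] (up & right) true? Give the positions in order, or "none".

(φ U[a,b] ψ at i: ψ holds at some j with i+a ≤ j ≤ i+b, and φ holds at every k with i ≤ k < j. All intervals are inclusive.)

4, 6, 7

Evaluate at each i in [0,8]:
  i=0: ✗ (no rhs in [0,3])
  i=1: ✗ (lhs fails at k=1 before rhs at j=4)
  i=2: ✗ (lhs fails at k=3 before rhs at j=4)
  i=3: ✗ (lhs fails at k=3 before rhs at j=4)
  i=4: ✓ (rhs at j=4)
  i=5: ✗ (lhs fails at k=5 before rhs at j=7)
  i=6: ✓ (rhs at j=7; lhs holds on [6,6])
  i=7: ✓ (rhs at j=7)
  i=8: ✗ (lhs fails at k=8 before rhs at j=10)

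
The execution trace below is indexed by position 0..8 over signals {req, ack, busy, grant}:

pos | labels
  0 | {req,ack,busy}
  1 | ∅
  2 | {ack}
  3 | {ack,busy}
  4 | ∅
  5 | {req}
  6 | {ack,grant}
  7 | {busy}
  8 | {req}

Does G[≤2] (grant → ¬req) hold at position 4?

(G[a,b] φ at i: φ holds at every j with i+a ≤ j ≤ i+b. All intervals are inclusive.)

Check (grant → ¬req) at every j in [4,6]:
  j=4: antecedent false → ✓
  j=5: antecedent false → ✓
  j=6: antecedent true; consequent true → ✓
All positions satisfy it → formula holds.

True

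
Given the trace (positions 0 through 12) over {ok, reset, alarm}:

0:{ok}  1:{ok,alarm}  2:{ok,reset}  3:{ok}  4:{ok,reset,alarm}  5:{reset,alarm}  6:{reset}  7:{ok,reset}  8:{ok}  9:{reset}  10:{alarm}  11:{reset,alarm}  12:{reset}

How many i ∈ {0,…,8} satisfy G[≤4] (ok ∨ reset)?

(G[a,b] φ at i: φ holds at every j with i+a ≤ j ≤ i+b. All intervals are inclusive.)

Evaluate at each i in [0,8]:
  i=0: ✓ (all of [0,4])
  i=1: ✓ (all of [1,5])
  i=2: ✓ (all of [2,6])
  i=3: ✓ (all of [3,7])
  i=4: ✓ (all of [4,8])
  i=5: ✓ (all of [5,9])
  i=6: ✗ (fails at j=10)
  i=7: ✗ (fails at j=10)
  i=8: ✗ (fails at j=10)
Positions where it holds: {0, 1, 2, 3, 4, 5} → 6.

6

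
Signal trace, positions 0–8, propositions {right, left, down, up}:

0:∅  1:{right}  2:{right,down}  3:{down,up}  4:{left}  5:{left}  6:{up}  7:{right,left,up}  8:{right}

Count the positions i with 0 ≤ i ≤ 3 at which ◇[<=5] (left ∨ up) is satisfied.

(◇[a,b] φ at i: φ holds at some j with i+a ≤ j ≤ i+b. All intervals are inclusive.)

Evaluate at each i in [0,3]:
  i=0: ✓ (witness j=3)
  i=1: ✓ (witness j=3)
  i=2: ✓ (witness j=3)
  i=3: ✓ (witness j=3)
Positions where it holds: {0, 1, 2, 3} → 4.

4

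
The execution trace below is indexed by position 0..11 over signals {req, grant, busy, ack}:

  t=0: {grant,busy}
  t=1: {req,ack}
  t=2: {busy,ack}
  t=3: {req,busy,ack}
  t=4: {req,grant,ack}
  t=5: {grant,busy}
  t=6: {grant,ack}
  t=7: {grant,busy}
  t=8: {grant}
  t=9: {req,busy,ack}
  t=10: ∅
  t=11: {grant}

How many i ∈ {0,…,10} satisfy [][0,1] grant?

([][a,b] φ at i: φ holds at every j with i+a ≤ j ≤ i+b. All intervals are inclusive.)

Evaluate at each i in [0,10]:
  i=0: ✗ (fails at j=1)
  i=1: ✗ (fails at j=1)
  i=2: ✗ (fails at j=2)
  i=3: ✗ (fails at j=3)
  i=4: ✓ (all of [4,5])
  i=5: ✓ (all of [5,6])
  i=6: ✓ (all of [6,7])
  i=7: ✓ (all of [7,8])
  i=8: ✗ (fails at j=9)
  i=9: ✗ (fails at j=9)
  i=10: ✗ (fails at j=10)
Positions where it holds: {4, 5, 6, 7} → 4.

4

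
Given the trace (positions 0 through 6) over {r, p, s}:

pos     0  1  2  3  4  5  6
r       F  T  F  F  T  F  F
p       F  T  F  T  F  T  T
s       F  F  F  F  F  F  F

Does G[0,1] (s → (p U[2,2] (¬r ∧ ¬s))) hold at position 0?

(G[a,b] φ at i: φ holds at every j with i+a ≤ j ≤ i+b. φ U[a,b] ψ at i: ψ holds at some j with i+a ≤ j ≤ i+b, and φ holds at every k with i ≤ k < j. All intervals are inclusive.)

Check (s → (p U[2,2] (¬r ∧ ¬s))) at every j in [0,1]:
  j=0: antecedent false → ✓
  j=1: antecedent false → ✓
All positions satisfy it → formula holds.

Yes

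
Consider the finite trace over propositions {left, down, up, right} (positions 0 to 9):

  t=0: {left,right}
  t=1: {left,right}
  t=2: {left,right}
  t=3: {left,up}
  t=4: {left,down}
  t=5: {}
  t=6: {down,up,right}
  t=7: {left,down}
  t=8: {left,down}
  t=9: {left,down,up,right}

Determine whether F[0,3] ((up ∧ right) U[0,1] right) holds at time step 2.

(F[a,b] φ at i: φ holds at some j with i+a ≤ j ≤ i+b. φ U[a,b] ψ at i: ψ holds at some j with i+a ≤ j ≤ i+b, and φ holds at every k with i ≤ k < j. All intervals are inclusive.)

Check ((up ∧ right) U[0,1] right) at each j in [2,5]:
  j=2: holds
  j=3: fails
  j=4: fails
  j=5: fails
Found at j=2 → formula holds.

Holds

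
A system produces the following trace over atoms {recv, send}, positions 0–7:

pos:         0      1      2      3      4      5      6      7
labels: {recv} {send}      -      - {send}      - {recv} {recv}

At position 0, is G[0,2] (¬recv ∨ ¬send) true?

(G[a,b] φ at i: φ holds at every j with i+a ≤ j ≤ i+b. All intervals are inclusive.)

Check (¬recv ∨ ¬send) at every j in [0,2]:
  j=0: true
  j=1: true
  j=2: true
All positions satisfy it → formula holds.

Holds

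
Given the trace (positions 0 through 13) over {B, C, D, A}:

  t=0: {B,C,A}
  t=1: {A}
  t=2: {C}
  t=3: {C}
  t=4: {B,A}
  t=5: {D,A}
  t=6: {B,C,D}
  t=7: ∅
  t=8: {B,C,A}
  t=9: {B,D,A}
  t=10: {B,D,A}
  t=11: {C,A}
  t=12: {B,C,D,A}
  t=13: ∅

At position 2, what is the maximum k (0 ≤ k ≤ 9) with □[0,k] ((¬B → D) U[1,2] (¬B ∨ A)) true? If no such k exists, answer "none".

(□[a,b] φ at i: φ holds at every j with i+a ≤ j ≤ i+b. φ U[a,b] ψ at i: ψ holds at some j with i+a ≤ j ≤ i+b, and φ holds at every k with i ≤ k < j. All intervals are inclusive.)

((¬B → D) U[1,2] (¬B ∨ A)) must hold from j=2 onward; find where it first fails.
  j=2: fails → no k works.

none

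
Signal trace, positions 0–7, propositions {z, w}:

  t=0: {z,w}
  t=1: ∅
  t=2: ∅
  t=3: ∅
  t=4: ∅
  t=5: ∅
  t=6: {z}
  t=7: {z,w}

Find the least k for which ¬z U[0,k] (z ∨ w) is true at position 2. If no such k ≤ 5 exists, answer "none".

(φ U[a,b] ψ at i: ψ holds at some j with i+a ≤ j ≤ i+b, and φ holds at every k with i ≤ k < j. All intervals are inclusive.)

4

Need earliest j ≥ 2 with (z ∨ w), and ¬z at every k in [2,j-1].
  j=2: rhs fails.
  j=3: rhs fails.
  j=4: rhs fails.
  j=5: rhs fails.
  j=6: rhs holds; lhs holds on [2,5]. k = 4.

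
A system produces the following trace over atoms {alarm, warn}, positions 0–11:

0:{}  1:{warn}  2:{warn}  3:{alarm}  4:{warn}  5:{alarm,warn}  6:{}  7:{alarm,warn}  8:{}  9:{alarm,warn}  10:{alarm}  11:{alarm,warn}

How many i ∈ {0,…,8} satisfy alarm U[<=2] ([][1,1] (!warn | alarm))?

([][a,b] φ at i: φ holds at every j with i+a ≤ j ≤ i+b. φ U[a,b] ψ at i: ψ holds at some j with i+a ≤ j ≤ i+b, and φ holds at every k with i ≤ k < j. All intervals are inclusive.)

7

Evaluate at each i in [0,8]:
  i=0: ✗ (lhs fails at k=0 before rhs at j=2)
  i=1: ✗ (lhs fails at k=1 before rhs at j=2)
  i=2: ✓ (rhs at j=2)
  i=3: ✓ (rhs at j=4; lhs holds on [3,3])
  i=4: ✓ (rhs at j=4)
  i=5: ✓ (rhs at j=5)
  i=6: ✓ (rhs at j=6)
  i=7: ✓ (rhs at j=7)
  i=8: ✓ (rhs at j=8)
Positions where it holds: {2, 3, 4, 5, 6, 7, 8} → 7.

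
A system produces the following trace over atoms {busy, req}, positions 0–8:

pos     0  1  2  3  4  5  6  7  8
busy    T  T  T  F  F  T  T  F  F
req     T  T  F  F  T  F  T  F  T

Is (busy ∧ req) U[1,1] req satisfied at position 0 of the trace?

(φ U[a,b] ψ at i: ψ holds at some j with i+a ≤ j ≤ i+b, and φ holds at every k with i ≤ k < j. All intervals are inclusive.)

True

Need some j in [1,1] with req, and (busy ∧ req) at every k in [0,j-1].
  j=1: req holds; (busy ∧ req) holds at every k in [0,0] → satisfied.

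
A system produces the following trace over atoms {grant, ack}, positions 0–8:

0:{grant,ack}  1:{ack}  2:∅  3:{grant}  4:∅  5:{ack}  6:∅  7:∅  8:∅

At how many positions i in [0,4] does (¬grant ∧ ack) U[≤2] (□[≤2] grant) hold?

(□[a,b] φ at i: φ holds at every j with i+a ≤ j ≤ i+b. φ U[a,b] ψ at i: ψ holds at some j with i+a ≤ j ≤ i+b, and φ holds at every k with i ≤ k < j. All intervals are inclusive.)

Evaluate at each i in [0,4]:
  i=0: ✗ (no rhs in [0,2])
  i=1: ✗ (no rhs in [1,3])
  i=2: ✗ (no rhs in [2,4])
  i=3: ✗ (no rhs in [3,5])
  i=4: ✗ (no rhs in [4,6])
Positions where it holds: {} → 0.

0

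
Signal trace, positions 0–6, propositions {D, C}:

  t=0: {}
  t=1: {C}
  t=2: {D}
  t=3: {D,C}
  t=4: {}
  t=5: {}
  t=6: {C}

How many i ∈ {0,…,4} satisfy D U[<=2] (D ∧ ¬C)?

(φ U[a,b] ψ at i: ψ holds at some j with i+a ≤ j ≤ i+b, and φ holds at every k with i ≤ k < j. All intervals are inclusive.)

1

Evaluate at each i in [0,4]:
  i=0: ✗ (lhs fails at k=0 before rhs at j=2)
  i=1: ✗ (lhs fails at k=1 before rhs at j=2)
  i=2: ✓ (rhs at j=2)
  i=3: ✗ (no rhs in [3,5])
  i=4: ✗ (no rhs in [4,6])
Positions where it holds: {2} → 1.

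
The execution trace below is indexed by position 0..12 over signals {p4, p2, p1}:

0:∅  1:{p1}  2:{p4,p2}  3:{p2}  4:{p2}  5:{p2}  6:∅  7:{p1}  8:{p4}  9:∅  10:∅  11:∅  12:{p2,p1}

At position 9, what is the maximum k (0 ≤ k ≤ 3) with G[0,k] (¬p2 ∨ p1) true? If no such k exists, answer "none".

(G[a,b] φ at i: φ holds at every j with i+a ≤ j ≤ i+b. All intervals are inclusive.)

3

(¬p2 ∨ p1) must hold from j=9 onward; find where it first fails.
  j=9: holds
  j=10: holds
  j=11: holds
  j=12: holds
Holds through j=12; largest k = 3.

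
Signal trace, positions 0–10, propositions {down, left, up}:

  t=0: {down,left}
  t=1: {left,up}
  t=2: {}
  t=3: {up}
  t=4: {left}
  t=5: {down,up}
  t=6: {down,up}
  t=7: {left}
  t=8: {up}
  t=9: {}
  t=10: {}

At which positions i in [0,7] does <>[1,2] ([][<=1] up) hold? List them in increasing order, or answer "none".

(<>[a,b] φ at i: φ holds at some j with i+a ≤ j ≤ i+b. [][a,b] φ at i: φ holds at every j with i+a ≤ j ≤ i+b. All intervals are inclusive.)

3, 4

Evaluate at each i in [0,7]:
  i=0: ✗ (none in [1,2])
  i=1: ✗ (none in [2,3])
  i=2: ✗ (none in [3,4])
  i=3: ✓ (witness j=5)
  i=4: ✓ (witness j=5)
  i=5: ✗ (none in [6,7])
  i=6: ✗ (none in [7,8])
  i=7: ✗ (none in [8,9])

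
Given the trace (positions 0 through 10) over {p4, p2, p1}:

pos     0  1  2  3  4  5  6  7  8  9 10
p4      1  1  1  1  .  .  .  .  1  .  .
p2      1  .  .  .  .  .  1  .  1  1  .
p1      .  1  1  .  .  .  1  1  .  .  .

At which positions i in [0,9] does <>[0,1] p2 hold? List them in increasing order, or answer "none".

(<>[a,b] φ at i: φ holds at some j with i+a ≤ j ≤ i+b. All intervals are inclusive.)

0, 5, 6, 7, 8, 9

Evaluate at each i in [0,9]:
  i=0: ✓ (witness j=0)
  i=1: ✗ (none in [1,2])
  i=2: ✗ (none in [2,3])
  i=3: ✗ (none in [3,4])
  i=4: ✗ (none in [4,5])
  i=5: ✓ (witness j=6)
  i=6: ✓ (witness j=6)
  i=7: ✓ (witness j=8)
  i=8: ✓ (witness j=8)
  i=9: ✓ (witness j=9)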